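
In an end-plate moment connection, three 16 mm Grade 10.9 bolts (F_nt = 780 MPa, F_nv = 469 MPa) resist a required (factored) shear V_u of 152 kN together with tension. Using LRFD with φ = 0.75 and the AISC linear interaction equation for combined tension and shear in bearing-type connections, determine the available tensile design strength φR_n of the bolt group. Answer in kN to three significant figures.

A_b = π·16²/4 = 201.1 mm²; f_rv = 152 × 1000 / (3 × 201.1) = 252 MPa.
F'_nt = 1.3 F_nt − (F_nt / φF_nv) f_rv = 1.3·780 − (780/(0.75·469))·252 = 455.2 MPa, capped at F_nt → F'_nt = 455.2 MPa.
R_n = F'_nt · A_b · n = 455.2 × 201.1 × 3 / 1000 = 274.6 kN.
Design strength φR_n = 0.75 × 274.6 = 206 kN.

206 kN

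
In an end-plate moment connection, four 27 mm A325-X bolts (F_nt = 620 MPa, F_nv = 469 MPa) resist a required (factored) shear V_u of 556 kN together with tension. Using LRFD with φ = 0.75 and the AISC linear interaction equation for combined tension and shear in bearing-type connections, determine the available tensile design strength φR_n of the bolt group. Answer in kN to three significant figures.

649 kN

A_b = π·27²/4 = 572.6 mm²; f_rv = 556 × 1000 / (4 × 572.6) = 242.8 MPa.
F'_nt = 1.3 F_nt − (F_nt / φF_nv) f_rv = 1.3·620 − (620/(0.75·469))·242.8 = 378.1 MPa, capped at F_nt → F'_nt = 378.1 MPa.
R_n = F'_nt · A_b · n = 378.1 × 572.6 × 4 / 1000 = 865.9 kN.
Design strength φR_n = 0.75 × 865.9 = 649 kN.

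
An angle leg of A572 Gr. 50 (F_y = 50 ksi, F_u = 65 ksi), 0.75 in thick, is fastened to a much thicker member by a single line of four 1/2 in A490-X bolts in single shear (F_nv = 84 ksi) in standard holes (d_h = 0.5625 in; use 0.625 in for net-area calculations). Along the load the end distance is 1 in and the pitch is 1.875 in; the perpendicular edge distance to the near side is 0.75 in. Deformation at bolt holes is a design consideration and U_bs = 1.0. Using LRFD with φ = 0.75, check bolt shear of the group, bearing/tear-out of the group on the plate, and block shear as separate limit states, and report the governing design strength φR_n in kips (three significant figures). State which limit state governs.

Bolt shear: A_b = π·0.5²/4 = 0.1963 in²; R_n = 84 × 0.1963 × 4 × 1 = 65.97 kips → 0.75 × 65.97 = 49.5 kips.
Bearing: edge l_c = 0.7188, r_n = 42.05 kips; interior l_c = 1.312, r_n = 58.5 kips; R_n = 42.05 + 3·58.5 = 217.5 kips → 163 kips.
Block shear: A_gv = 4.969, A_nv = 3.328, A_nt = 0.3281 in²; R_n = min(0.6F_uA_nv, 0.6F_yA_gv) + U_bs·F_u·A_nt = 151.1 kips → 113 kips.
Bolt shear governs: 49.5 kips.

49.5 kips (bolt shear governs)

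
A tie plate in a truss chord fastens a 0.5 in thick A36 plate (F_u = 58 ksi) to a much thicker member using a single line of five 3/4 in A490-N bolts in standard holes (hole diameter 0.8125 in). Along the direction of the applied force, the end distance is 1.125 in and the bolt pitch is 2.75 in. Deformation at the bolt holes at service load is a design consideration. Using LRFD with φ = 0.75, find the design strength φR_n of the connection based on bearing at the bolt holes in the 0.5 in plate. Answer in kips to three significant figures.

175 kips

Per bolt r_n = 1.2 l_c t F_u ≤ 2.4 d t F_u; upper limit = 2.4 × 0.75 × 0.5 × 58 = 52.2 kips.
Edge bolt: l_c = 1.125 − 0.8125/2 = 0.7188 in → 1.2 × 0.7188 × 0.5 × 58 = 25.01 → r_n = 25.01 kips.
Interior bolts: l_c = 2.75 − 0.8125 = 1.938 in → 1.2 × 1.938 × 0.5 × 58 = 67.42 → r_n = 52.2 kips.
R_n = 1 × 25.01 + 4 × 52.2 = 233.8 kips.
Design strength φR_n = 0.75 × 233.8 = 175 kips.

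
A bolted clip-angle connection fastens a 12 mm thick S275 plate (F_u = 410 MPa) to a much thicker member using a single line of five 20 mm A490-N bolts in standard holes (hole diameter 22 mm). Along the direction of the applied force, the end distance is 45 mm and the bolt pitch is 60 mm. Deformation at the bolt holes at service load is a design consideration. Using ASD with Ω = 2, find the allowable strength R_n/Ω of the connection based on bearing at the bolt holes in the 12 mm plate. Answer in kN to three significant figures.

549 kN

Per bolt r_n = 1.2 l_c t F_u ≤ 2.4 d t F_u; upper limit = 2.4 × 20 × 12 × 410 / 1000 = 236.2 kN.
Edge bolt: l_c = 45 − 22/2 = 34 mm → 1.2 × 34 × 12 × 410 / 1000 = 200.7 → r_n = 200.7 kN.
Interior bolts: l_c = 60 − 22 = 38 mm → 1.2 × 38 × 12 × 410 / 1000 = 224.4 → r_n = 224.4 kN.
R_n = 1 × 200.7 + 4 × 224.4 = 1098 kN.
Allowable strength R_n/Ω = 1098 / 2 = 549 kN.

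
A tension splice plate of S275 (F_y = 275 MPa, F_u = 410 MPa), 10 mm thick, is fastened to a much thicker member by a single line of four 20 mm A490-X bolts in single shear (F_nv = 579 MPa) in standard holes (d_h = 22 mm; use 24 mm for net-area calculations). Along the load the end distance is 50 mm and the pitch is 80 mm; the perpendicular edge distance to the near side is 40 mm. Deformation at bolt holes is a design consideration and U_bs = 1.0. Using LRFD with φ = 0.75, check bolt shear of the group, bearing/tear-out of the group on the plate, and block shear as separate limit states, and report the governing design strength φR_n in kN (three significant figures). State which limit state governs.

445 kN (block shear governs)

Bolt shear: A_b = π·20²/4 = 314.2 mm²; R_n = 579 × 314.2 × 4 × 1 / 1000 = 727.6 kN → 0.75 × 727.6 = 546 kN.
Bearing: edge l_c = 39, r_n = 191.9 kN; interior l_c = 58, r_n = 196.8 kN; R_n = 191.9 + 3·196.8 = 782.3 kN → 587 kN.
Block shear: A_gv = 2900, A_nv = 2060, A_nt = 280 mm²; R_n = min(0.6F_uA_nv, 0.6F_yA_gv) + U_bs·F_u·A_nt = 593.3 kN → 445 kN.
Block shear governs: 445 kN.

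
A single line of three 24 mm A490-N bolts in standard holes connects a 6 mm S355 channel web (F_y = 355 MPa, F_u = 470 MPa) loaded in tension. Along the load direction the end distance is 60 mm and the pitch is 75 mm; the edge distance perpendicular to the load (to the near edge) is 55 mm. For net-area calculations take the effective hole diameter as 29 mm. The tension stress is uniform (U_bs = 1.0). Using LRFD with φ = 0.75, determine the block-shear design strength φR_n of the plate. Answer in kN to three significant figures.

Shear plane L_v = 60 + 2·75 = 210 mm; A_gv = 210 × 6 = 1260 mm².
A_nv = (210 − 2.5·29) × 6 = 825 mm².
A_nt = (55 − 0.5·29) × 6 = 243 mm².
0.6 F_u A_nv = 232.7 kN; 0.6 F_y A_gv = 268.4 kN → shear rupture governs the shear term.
R_n = 232.7 + 1.0 × 470 × 243 / 1000 = 346.9 kN.
Design strength φR_n = 0.75 × 346.9 = 260 kN.

260 kN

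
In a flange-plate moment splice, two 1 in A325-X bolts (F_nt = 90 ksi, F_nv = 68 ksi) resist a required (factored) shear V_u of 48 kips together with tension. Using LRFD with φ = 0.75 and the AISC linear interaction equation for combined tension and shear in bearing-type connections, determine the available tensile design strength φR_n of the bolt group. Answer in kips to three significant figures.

74.3 kips

A_b = π·1²/4 = 0.7854 in²; f_rv = 48 / (2 × 0.7854) = 30.56 ksi.
F'_nt = 1.3 F_nt − (F_nt / φF_nv) f_rv = 1.3·90 − (90/(0.75·68))·30.56 = 63.07 ksi, capped at F_nt → F'_nt = 63.07 ksi.
R_n = F'_nt · A_b · n = 63.07 × 0.7854 × 2 = 99.08 kips.
Design strength φR_n = 0.75 × 99.08 = 74.3 kips.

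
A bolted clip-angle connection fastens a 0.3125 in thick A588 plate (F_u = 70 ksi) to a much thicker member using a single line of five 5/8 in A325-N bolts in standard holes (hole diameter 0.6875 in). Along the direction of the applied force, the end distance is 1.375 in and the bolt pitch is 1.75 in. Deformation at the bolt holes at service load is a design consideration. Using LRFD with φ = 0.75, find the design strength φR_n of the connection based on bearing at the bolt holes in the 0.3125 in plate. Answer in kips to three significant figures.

104 kips

Per bolt r_n = 1.2 l_c t F_u ≤ 2.4 d t F_u; upper limit = 2.4 × 0.625 × 0.3125 × 70 = 32.81 kips.
Edge bolt: l_c = 1.375 − 0.6875/2 = 1.031 in → 1.2 × 1.031 × 0.3125 × 70 = 27.07 → r_n = 27.07 kips.
Interior bolts: l_c = 1.75 − 0.6875 = 1.062 in → 1.2 × 1.062 × 0.3125 × 70 = 27.89 → r_n = 27.89 kips.
R_n = 1 × 27.07 + 4 × 27.89 = 138.6 kips.
Design strength φR_n = 0.75 × 138.6 = 104 kips.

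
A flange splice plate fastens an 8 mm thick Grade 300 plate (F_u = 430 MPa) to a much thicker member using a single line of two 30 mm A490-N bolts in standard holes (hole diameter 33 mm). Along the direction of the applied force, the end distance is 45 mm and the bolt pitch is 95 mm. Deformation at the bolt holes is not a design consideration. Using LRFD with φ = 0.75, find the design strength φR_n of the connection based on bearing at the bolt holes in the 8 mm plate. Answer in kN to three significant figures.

342 kN

Per bolt r_n = 1.5 l_c t F_u ≤ 3.0 d t F_u; upper limit = 3.0 × 30 × 8 × 430 / 1000 = 309.6 kN.
Edge bolt: l_c = 45 − 33/2 = 28.5 mm → 1.5 × 28.5 × 8 × 430 / 1000 = 147.1 → r_n = 147.1 kN.
Interior bolts: l_c = 95 − 33 = 62 mm → 1.5 × 62 × 8 × 430 / 1000 = 319.9 → r_n = 309.6 kN.
R_n = 1 × 147.1 + 1 × 309.6 = 456.7 kN.
Design strength φR_n = 0.75 × 456.7 = 342 kN.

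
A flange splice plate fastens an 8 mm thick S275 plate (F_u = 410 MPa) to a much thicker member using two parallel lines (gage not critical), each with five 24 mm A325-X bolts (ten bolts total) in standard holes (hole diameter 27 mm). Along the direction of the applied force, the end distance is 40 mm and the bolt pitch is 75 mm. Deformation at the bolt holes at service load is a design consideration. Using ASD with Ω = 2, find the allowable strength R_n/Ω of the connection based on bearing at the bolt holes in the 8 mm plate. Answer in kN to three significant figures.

860 kN

Per bolt r_n = 1.2 l_c t F_u ≤ 2.4 d t F_u; upper limit = 2.4 × 24 × 8 × 410 / 1000 = 188.9 kN.
Edge bolt: l_c = 40 − 27/2 = 26.5 mm → 1.2 × 26.5 × 8 × 410 / 1000 = 104.3 → r_n = 104.3 kN.
Interior bolts: l_c = 75 − 27 = 48 mm → 1.2 × 48 × 8 × 410 / 1000 = 188.9 → r_n = 188.9 kN.
R_n = 2 × 104.3 + 8 × 188.9 = 1720 kN.
Allowable strength R_n/Ω = 1720 / 2 = 860 kN.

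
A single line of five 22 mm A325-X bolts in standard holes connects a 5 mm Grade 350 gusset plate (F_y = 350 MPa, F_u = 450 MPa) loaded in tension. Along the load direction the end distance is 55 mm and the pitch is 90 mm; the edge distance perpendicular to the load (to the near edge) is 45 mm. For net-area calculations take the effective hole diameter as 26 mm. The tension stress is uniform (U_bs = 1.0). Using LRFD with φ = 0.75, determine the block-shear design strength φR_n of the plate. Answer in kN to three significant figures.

Shear plane L_v = 55 + 4·90 = 415 mm; A_gv = 415 × 5 = 2075 mm².
A_nv = (415 − 4.5·26) × 5 = 1490 mm².
A_nt = (45 − 0.5·26) × 5 = 160 mm².
0.6 F_u A_nv = 402.3 kN; 0.6 F_y A_gv = 435.8 kN → shear rupture governs the shear term.
R_n = 402.3 + 1.0 × 450 × 160 / 1000 = 474.3 kN.
Design strength φR_n = 0.75 × 474.3 = 356 kN.

356 kN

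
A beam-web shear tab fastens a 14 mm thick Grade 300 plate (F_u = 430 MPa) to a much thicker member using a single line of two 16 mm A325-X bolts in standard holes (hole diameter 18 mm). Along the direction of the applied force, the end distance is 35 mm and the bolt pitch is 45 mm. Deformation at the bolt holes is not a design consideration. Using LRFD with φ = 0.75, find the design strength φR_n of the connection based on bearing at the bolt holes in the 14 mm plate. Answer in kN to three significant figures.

359 kN

Per bolt r_n = 1.5 l_c t F_u ≤ 3.0 d t F_u; upper limit = 3.0 × 16 × 14 × 430 / 1000 = 289 kN.
Edge bolt: l_c = 35 − 18/2 = 26 mm → 1.5 × 26 × 14 × 430 / 1000 = 234.8 → r_n = 234.8 kN.
Interior bolts: l_c = 45 − 18 = 27 mm → 1.5 × 27 × 14 × 430 / 1000 = 243.8 → r_n = 243.8 kN.
R_n = 1 × 234.8 + 1 × 243.8 = 478.6 kN.
Design strength φR_n = 0.75 × 478.6 = 359 kN.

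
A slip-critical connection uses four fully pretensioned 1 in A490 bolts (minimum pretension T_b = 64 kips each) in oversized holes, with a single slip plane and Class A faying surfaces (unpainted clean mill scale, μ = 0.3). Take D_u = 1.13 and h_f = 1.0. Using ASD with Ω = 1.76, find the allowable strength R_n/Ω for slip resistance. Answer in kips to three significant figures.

R_n = μ · D_u · h_f · T_b · n_s · n_b = 0.3 × 1.13 × 1.0 × 64 × 1 × 4 = 86.78 kips.
Allowable strength R_n/Ω = 86.78 / 1.76 = 49.3 kips.

49.3 kips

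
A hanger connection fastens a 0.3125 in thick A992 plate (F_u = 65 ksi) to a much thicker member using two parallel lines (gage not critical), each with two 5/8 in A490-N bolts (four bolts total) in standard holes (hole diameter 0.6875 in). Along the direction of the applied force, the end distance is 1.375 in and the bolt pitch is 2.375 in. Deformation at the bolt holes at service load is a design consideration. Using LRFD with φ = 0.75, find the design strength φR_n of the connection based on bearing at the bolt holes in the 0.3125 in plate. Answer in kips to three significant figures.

Per bolt r_n = 1.2 l_c t F_u ≤ 2.4 d t F_u; upper limit = 2.4 × 0.625 × 0.3125 × 65 = 30.47 kips.
Edge bolt: l_c = 1.375 − 0.6875/2 = 1.031 in → 1.2 × 1.031 × 0.3125 × 65 = 25.14 → r_n = 25.14 kips.
Interior bolts: l_c = 2.375 − 0.6875 = 1.688 in → 1.2 × 1.688 × 0.3125 × 65 = 41.13 → r_n = 30.47 kips.
R_n = 2 × 25.14 + 2 × 30.47 = 111.2 kips.
Design strength φR_n = 0.75 × 111.2 = 83.4 kips.

83.4 kips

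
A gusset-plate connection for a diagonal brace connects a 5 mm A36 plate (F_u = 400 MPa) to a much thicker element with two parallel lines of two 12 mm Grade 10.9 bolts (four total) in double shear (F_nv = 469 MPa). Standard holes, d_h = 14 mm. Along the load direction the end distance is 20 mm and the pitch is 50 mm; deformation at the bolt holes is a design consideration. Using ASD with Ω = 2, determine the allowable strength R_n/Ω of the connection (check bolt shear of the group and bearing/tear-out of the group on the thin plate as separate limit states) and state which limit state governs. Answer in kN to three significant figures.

Bolt shear: A_b = π·12²/4 = 113.1 mm²; R_n = 469 × 113.1 × 4 × 2 / 1000 = 424.3 kN → 424.3 / 2 = 212 kN.
Bearing (1.2 l_c t F_u ≤ 2.4 d t F_u): upper limit = 2.4·12·5·400 / 1000 = 57.6 kN.
  Edge l_c = 20 − 14/2 = 13 → r_n = 31.2 kN; interior l_c = 50 − 14 = 36 → r_n = 57.6 kN.
  R_n,bearing = 2·31.2 + 2·57.6 = 177.6 kN → 177.6 / 2 = 88.8 kN.
Bearing governs: 88.8 kN.

88.8 kN (bearing governs)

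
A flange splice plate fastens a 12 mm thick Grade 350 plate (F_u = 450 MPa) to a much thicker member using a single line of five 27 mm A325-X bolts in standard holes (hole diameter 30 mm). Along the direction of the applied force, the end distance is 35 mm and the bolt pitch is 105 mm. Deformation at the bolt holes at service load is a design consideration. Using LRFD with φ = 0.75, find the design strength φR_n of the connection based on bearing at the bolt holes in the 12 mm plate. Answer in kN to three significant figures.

1150 kN

Per bolt r_n = 1.2 l_c t F_u ≤ 2.4 d t F_u; upper limit = 2.4 × 27 × 12 × 450 / 1000 = 349.9 kN.
Edge bolt: l_c = 35 − 30/2 = 20 mm → 1.2 × 20 × 12 × 450 / 1000 = 129.6 → r_n = 129.6 kN.
Interior bolts: l_c = 105 − 30 = 75 mm → 1.2 × 75 × 12 × 450 / 1000 = 486 → r_n = 349.9 kN.
R_n = 1 × 129.6 + 4 × 349.9 = 1529 kN.
Design strength φR_n = 0.75 × 1529 = 1150 kN.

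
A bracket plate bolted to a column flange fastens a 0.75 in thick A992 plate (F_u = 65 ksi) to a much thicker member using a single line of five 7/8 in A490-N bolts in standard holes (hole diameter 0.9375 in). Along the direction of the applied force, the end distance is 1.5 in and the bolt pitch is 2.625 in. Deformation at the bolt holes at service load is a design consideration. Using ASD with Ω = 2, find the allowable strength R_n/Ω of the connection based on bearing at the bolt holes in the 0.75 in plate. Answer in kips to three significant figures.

228 kips

Per bolt r_n = 1.2 l_c t F_u ≤ 2.4 d t F_u; upper limit = 2.4 × 0.875 × 0.75 × 65 = 102.4 kips.
Edge bolt: l_c = 1.5 − 0.9375/2 = 1.031 in → 1.2 × 1.031 × 0.75 × 65 = 60.33 → r_n = 60.33 kips.
Interior bolts: l_c = 2.625 − 0.9375 = 1.688 in → 1.2 × 1.688 × 0.75 × 65 = 98.72 → r_n = 98.72 kips.
R_n = 1 × 60.33 + 4 × 98.72 = 455.2 kips.
Allowable strength R_n/Ω = 455.2 / 2 = 228 kips.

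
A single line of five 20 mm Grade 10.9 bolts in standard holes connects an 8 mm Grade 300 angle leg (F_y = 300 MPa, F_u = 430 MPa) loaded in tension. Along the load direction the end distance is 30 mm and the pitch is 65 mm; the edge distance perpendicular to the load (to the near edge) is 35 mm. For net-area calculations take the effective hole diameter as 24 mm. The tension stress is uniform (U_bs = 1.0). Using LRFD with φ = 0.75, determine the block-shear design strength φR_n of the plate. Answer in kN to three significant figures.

Shear plane L_v = 30 + 4·65 = 290 mm; A_gv = 290 × 8 = 2320 mm².
A_nv = (290 − 4.5·24) × 8 = 1456 mm².
A_nt = (35 − 0.5·24) × 8 = 184 mm².
0.6 F_u A_nv = 375.6 kN; 0.6 F_y A_gv = 417.6 kN → shear rupture governs the shear term.
R_n = 375.6 + 1.0 × 430 × 184 / 1000 = 454.8 kN.
Design strength φR_n = 0.75 × 454.8 = 341 kN.

341 kN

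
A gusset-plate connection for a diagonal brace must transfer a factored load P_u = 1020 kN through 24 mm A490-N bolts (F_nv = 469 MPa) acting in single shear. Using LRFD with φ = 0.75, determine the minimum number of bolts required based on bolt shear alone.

A_b = π·24²/4 = 452.4 mm².
Per-bolt design strength φR_n = 0.75 × 469 × 452.4 × 1 / 1000 = 159.1 kN.
n ≥ 1020 / 159.1 = 6.41 → use 7 bolts.

7 bolts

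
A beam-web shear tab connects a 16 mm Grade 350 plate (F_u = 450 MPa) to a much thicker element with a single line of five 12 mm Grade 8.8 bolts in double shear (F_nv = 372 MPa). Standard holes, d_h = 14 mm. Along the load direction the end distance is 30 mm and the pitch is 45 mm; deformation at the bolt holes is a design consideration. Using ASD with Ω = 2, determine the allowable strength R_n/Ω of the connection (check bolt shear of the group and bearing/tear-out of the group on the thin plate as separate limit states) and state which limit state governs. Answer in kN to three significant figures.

210 kN (bolt shear governs)

Bolt shear: A_b = π·12²/4 = 113.1 mm²; R_n = 372 × 113.1 × 5 × 2 / 1000 = 420.7 kN → 420.7 / 2 = 210 kN.
Bearing (1.2 l_c t F_u ≤ 2.4 d t F_u): upper limit = 2.4·12·16·450 / 1000 = 207.4 kN.
  Edge l_c = 30 − 14/2 = 23 → r_n = 198.7 kN; interior l_c = 45 − 14 = 31 → r_n = 207.4 kN.
  R_n,bearing = 1·198.7 + 4·207.4 = 1028 kN → 1028 / 2 = 514 kN.
Bolt shear governs: 210 kN.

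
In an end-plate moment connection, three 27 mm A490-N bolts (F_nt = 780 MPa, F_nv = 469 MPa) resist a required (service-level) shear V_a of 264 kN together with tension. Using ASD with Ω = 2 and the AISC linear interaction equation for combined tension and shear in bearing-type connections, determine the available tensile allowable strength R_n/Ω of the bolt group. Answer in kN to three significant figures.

432 kN

A_b = π·27²/4 = 572.6 mm²; f_rv = 264 × 1000 / (3 × 572.6) = 153.7 MPa.
F'_nt = 1.3 F_nt − (Ω F_nt / F_nv) f_rv = 1.3·780 − (2·780/469)·153.7 = 502.8 MPa, capped at F_nt → F'_nt = 502.8 MPa.
R_n = F'_nt · A_b · n = 502.8 × 572.6 × 3 / 1000 = 863.6 kN.
Allowable strength R_n/Ω = 863.6 / 2 = 432 kN.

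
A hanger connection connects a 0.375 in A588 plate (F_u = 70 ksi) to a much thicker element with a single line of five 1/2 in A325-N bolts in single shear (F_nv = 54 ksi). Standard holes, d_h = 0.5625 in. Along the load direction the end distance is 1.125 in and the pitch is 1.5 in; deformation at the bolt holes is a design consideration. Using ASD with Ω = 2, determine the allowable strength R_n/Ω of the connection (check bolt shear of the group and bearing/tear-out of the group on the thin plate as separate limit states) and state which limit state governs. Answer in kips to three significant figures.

26.5 kips (bolt shear governs)

Bolt shear: A_b = π·0.5²/4 = 0.1963 in²; R_n = 54 × 0.1963 × 5 × 1 = 53.01 kips → 53.01 / 2 = 26.5 kips.
Bearing (1.2 l_c t F_u ≤ 2.4 d t F_u): upper limit = 2.4·0.5·0.375·70 = 31.5 kips.
  Edge l_c = 1.125 − 0.5625/2 = 0.8438 → r_n = 26.58 kips; interior l_c = 1.5 − 0.5625 = 0.9375 → r_n = 29.53 kips.
  R_n,bearing = 1·26.58 + 4·29.53 = 144.7 kips → 144.7 / 2 = 72.4 kips.
Bolt shear governs: 26.5 kips.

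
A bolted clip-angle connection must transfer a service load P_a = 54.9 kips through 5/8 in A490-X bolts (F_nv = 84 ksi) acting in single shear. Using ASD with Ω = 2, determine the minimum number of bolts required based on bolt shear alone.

5 bolts

A_b = π·0.625²/4 = 0.3068 in².
Per-bolt allowable strength R_n/Ω = 84 × 0.3068 × 1 / 2 = 12.89 kips.
n ≥ 54.9 / 12.89 = 4.261 → use 5 bolts.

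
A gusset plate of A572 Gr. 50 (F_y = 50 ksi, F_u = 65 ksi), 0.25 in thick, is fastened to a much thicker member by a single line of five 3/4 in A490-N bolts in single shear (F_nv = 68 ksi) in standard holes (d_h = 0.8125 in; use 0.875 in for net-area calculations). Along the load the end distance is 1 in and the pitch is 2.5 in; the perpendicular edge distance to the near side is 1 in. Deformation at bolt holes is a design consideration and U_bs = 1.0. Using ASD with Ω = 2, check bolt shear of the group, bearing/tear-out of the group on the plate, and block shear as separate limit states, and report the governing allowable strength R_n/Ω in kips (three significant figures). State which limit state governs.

39 kips (block shear governs)

Bolt shear: A_b = π·0.75²/4 = 0.4418 in²; R_n = 68 × 0.4418 × 5 × 1 = 150.2 kips → 150.2 / 2 = 75.1 kips.
Bearing: edge l_c = 0.5938, r_n = 11.58 kips; interior l_c = 1.688, r_n = 29.25 kips; R_n = 11.58 + 4·29.25 = 128.6 kips → 64.3 kips.
Block shear: A_gv = 2.75, A_nv = 1.766, A_nt = 0.1406 in²; R_n = min(0.6F_uA_nv, 0.6F_yA_gv) + U_bs·F_u·A_nt = 78 kips → 39 kips.
Block shear governs: 39 kips.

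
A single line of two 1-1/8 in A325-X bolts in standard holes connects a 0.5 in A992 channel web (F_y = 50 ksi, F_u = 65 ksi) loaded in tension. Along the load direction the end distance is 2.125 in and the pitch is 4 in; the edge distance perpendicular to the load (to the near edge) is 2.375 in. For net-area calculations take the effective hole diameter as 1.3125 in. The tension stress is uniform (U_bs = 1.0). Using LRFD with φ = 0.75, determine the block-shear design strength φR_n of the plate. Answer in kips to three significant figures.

103 kips

Shear plane L_v = 2.125 + 1·4 = 6.125 in; A_gv = 6.125 × 0.5 = 3.062 in².
A_nv = (6.125 − 1.5·1.3125) × 0.5 = 2.078 in².
A_nt = (2.375 − 0.5·1.3125) × 0.5 = 0.8594 in².
0.6 F_u A_nv = 81.05 kips; 0.6 F_y A_gv = 91.88 kips → shear rupture governs the shear term.
R_n = 81.05 + 1.0 × 65 × 0.8594 = 136.9 kips.
Design strength φR_n = 0.75 × 136.9 = 103 kips.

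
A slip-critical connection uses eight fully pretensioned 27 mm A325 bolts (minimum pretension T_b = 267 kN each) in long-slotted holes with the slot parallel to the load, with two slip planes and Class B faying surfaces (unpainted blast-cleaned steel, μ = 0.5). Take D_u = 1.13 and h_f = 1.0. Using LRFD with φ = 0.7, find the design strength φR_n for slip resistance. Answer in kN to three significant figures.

R_n = μ · D_u · h_f · T_b · n_s · n_b = 0.5 × 1.13 × 1.0 × 267 × 2 × 8 = 2414 kN.
Design strength φR_n = 0.7 × 2414 = 1690 kN.

1690 kN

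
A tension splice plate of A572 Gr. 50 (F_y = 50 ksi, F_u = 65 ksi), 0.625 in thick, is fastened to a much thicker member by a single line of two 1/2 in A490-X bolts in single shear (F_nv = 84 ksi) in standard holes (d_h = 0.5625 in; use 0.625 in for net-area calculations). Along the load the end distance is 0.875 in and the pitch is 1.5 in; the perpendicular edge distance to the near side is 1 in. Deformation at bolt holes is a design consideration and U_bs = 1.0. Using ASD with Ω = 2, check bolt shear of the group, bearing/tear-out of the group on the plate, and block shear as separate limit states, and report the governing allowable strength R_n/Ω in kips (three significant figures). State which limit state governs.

16.5 kips (bolt shear governs)

Bolt shear: A_b = π·0.5²/4 = 0.1963 in²; R_n = 84 × 0.1963 × 2 × 1 = 32.99 kips → 32.99 / 2 = 16.5 kips.
Bearing: edge l_c = 0.5938, r_n = 28.95 kips; interior l_c = 0.9375, r_n = 45.7 kips; R_n = 28.95 + 1·45.7 = 74.65 kips → 37.3 kips.
Block shear: A_gv = 1.484, A_nv = 0.8984, A_nt = 0.4297 in²; R_n = min(0.6F_uA_nv, 0.6F_yA_gv) + U_bs·F_u·A_nt = 62.97 kips → 31.5 kips.
Bolt shear governs: 16.5 kips.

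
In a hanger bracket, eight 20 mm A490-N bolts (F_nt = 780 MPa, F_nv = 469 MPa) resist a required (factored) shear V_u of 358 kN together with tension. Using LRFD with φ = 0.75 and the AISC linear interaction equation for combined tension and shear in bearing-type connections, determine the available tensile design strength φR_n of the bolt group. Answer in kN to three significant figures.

A_b = π·20²/4 = 314.2 mm²; f_rv = 358 × 1000 / (8 × 314.2) = 142.4 MPa.
F'_nt = 1.3 F_nt − (F_nt / φF_nv) f_rv = 1.3·780 − (780/(0.75·469))·142.4 = 698.1 MPa, capped at F_nt → F'_nt = 698.1 MPa.
R_n = F'_nt · A_b · n = 698.1 × 314.2 × 8 / 1000 = 1755 kN.
Design strength φR_n = 0.75 × 1755 = 1320 kN.

1320 kN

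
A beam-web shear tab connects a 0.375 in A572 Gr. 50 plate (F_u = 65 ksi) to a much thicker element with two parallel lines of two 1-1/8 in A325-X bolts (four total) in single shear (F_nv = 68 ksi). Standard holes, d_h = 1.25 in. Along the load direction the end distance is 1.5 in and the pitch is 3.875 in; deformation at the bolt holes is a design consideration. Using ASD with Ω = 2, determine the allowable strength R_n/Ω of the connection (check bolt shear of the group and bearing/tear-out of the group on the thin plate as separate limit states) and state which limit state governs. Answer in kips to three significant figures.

91.4 kips (bearing governs)

Bolt shear: A_b = π·1.125²/4 = 0.994 in²; R_n = 68 × 0.994 × 4 × 1 = 270.4 kips → 270.4 / 2 = 135 kips.
Bearing (1.2 l_c t F_u ≤ 2.4 d t F_u): upper limit = 2.4·1.125·0.375·65 = 65.81 kips.
  Edge l_c = 1.5 − 1.25/2 = 0.875 → r_n = 25.59 kips; interior l_c = 3.875 − 1.25 = 2.625 → r_n = 65.81 kips.
  R_n,bearing = 2·25.59 + 2·65.81 = 182.8 kips → 182.8 / 2 = 91.4 kips.
Bearing governs: 91.4 kips.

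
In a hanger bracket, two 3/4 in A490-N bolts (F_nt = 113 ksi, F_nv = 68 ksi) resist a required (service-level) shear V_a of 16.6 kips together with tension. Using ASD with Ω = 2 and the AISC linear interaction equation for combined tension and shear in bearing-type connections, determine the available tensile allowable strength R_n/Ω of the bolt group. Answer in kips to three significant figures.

37.3 kips

A_b = π·0.75²/4 = 0.4418 in²; f_rv = 16.6 / (2 × 0.4418) = 18.79 ksi.
F'_nt = 1.3 F_nt − (Ω F_nt / F_nv) f_rv = 1.3·113 − (2·113/68)·18.79 = 84.46 ksi, capped at F_nt → F'_nt = 84.46 ksi.
R_n = F'_nt · A_b · n = 84.46 × 0.4418 × 2 = 74.63 kips.
Allowable strength R_n/Ω = 74.63 / 2 = 37.3 kips.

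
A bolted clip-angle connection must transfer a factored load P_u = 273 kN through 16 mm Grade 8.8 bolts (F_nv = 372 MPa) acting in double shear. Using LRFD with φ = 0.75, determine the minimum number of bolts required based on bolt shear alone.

3 bolts

A_b = π·16²/4 = 201.1 mm².
Per-bolt design strength φR_n = 0.75 × 372 × 201.1 × 2 / 1000 = 112.2 kN.
n ≥ 273 / 112.2 = 2.433 → use 3 bolts.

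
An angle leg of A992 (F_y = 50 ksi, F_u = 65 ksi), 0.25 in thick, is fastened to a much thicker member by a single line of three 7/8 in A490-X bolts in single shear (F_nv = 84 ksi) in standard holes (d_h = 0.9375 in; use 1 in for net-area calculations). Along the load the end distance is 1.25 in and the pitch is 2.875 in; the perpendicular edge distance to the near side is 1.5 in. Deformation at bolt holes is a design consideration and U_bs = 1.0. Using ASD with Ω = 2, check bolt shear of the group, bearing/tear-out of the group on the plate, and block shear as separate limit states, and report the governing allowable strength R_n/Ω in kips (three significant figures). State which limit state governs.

Bolt shear: A_b = π·0.875²/4 = 0.6013 in²; R_n = 84 × 0.6013 × 3 × 1 = 151.5 kips → 151.5 / 2 = 75.8 kips.
Bearing: edge l_c = 0.7812, r_n = 15.23 kips; interior l_c = 1.938, r_n = 34.12 kips; R_n = 15.23 + 2·34.12 = 83.48 kips → 41.7 kips.
Block shear: A_gv = 1.75, A_nv = 1.125, A_nt = 0.25 in²; R_n = min(0.6F_uA_nv, 0.6F_yA_gv) + U_bs·F_u·A_nt = 60.12 kips → 30.1 kips.
Block shear governs: 30.1 kips.

30.1 kips (block shear governs)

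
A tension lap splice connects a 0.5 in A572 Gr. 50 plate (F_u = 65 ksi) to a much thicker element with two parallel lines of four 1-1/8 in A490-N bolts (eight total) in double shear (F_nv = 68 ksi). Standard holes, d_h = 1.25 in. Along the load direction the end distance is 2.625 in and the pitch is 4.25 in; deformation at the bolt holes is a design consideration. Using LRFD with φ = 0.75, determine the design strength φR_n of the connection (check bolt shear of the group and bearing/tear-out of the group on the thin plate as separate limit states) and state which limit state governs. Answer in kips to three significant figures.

Bolt shear: A_b = π·1.125²/4 = 0.994 in²; R_n = 68 × 0.994 × 8 × 2 = 1081 kips → 0.75 × 1081 = 811 kips.
Bearing (1.2 l_c t F_u ≤ 2.4 d t F_u): upper limit = 2.4·1.125·0.5·65 = 87.75 kips.
  Edge l_c = 2.625 − 1.25/2 = 2 → r_n = 78 kips; interior l_c = 4.25 − 1.25 = 3 → r_n = 87.75 kips.
  R_n,bearing = 2·78 + 6·87.75 = 682.5 kips → 0.75 × 682.5 = 512 kips.
Bearing governs: 512 kips.

512 kips (bearing governs)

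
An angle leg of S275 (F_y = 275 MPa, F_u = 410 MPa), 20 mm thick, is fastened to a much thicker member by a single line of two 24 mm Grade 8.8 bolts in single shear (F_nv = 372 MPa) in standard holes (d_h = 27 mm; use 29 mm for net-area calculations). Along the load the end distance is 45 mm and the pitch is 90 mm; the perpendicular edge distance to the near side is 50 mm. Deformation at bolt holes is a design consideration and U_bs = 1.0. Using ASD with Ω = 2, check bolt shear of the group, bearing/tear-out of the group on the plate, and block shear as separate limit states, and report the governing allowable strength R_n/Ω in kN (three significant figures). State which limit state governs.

168 kN (bolt shear governs)

Bolt shear: A_b = π·24²/4 = 452.4 mm²; R_n = 372 × 452.4 × 2 × 1 / 1000 = 336.6 kN → 336.6 / 2 = 168 kN.
Bearing: edge l_c = 31.5, r_n = 310 kN; interior l_c = 63, r_n = 472.3 kN; R_n = 310 + 1·472.3 = 782.3 kN → 391 kN.
Block shear: A_gv = 2700, A_nv = 1830, A_nt = 710 mm²; R_n = min(0.6F_uA_nv, 0.6F_yA_gv) + U_bs·F_u·A_nt = 736.6 kN → 368 kN.
Bolt shear governs: 168 kN.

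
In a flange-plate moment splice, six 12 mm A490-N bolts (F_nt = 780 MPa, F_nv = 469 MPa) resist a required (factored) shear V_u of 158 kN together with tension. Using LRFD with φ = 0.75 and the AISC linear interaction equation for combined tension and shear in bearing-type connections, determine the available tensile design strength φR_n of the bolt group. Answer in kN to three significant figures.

253 kN

A_b = π·12²/4 = 113.1 mm²; f_rv = 158 × 1000 / (6 × 113.1) = 232.8 MPa.
F'_nt = 1.3 F_nt − (F_nt / φF_nv) f_rv = 1.3·780 − (780/(0.75·469))·232.8 = 497.7 MPa, capped at F_nt → F'_nt = 497.7 MPa.
R_n = F'_nt · A_b · n = 497.7 × 113.1 × 6 / 1000 = 337.7 kN.
Design strength φR_n = 0.75 × 337.7 = 253 kN.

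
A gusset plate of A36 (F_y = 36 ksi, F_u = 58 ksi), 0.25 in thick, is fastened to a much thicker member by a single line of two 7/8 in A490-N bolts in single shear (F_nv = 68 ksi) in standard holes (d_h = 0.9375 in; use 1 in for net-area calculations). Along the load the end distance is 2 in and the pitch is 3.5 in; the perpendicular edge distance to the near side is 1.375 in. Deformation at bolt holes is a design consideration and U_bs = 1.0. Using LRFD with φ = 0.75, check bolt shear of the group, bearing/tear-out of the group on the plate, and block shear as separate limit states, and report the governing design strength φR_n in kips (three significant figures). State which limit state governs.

Bolt shear: A_b = π·0.875²/4 = 0.6013 in²; R_n = 68 × 0.6013 × 2 × 1 = 81.78 kips → 0.75 × 81.78 = 61.3 kips.
Bearing: edge l_c = 1.531, r_n = 26.64 kips; interior l_c = 2.562, r_n = 30.45 kips; R_n = 26.64 + 1·30.45 = 57.09 kips → 42.8 kips.
Block shear: A_gv = 1.375, A_nv = 1, A_nt = 0.2188 in²; R_n = min(0.6F_uA_nv, 0.6F_yA_gv) + U_bs·F_u·A_nt = 42.39 kips → 31.8 kips.
Block shear governs: 31.8 kips.

31.8 kips (block shear governs)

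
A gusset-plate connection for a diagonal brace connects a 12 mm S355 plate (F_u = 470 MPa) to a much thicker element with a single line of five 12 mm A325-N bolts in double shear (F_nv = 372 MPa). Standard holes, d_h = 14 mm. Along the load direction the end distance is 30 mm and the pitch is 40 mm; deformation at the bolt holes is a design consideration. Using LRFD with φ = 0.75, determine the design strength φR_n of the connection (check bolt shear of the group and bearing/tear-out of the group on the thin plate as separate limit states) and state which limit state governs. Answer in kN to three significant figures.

Bolt shear: A_b = π·12²/4 = 113.1 mm²; R_n = 372 × 113.1 × 5 × 2 / 1000 = 420.7 kN → 0.75 × 420.7 = 316 kN.
Bearing (1.2 l_c t F_u ≤ 2.4 d t F_u): upper limit = 2.4·12·12·470 / 1000 = 162.4 kN.
  Edge l_c = 30 − 14/2 = 23 → r_n = 155.7 kN; interior l_c = 40 − 14 = 26 → r_n = 162.4 kN.
  R_n,bearing = 1·155.7 + 4·162.4 = 805.4 kN → 0.75 × 805.4 = 604 kN.
Bolt shear governs: 316 kN.

316 kN (bolt shear governs)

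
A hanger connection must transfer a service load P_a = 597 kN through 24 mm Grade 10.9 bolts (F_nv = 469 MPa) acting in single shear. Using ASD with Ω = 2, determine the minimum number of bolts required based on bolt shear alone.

A_b = π·24²/4 = 452.4 mm².
Per-bolt allowable strength R_n/Ω = 469 × 452.4 × 1 / 1000 / 2 = 106.1 kN.
n ≥ 597 / 106.1 = 5.628 → use 6 bolts.

6 bolts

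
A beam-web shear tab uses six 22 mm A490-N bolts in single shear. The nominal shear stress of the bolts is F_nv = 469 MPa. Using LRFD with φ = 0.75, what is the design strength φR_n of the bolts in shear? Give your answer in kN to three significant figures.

802 kN

A_b = π × 22² / 4 = 380.1 mm².
R_n = F_nv · A_b · n · n_s = 469 × 380.1 × 6 × 1 / 1000 = 1070 kN.
Design strength φR_n = 0.75 × 1070 = 802 kN.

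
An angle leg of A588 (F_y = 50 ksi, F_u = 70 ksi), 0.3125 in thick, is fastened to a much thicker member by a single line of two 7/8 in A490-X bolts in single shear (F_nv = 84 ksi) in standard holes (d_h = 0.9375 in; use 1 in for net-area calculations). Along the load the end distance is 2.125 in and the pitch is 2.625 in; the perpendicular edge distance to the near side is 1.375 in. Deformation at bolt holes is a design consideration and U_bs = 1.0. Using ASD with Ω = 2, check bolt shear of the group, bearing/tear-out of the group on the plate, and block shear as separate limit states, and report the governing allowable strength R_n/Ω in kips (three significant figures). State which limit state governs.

Bolt shear: A_b = π·0.875²/4 = 0.6013 in²; R_n = 84 × 0.6013 × 2 × 1 = 101 kips → 101 / 2 = 50.5 kips.
Bearing: edge l_c = 1.656, r_n = 43.48 kips; interior l_c = 1.688, r_n = 44.3 kips; R_n = 43.48 + 1·44.3 = 87.77 kips → 43.9 kips.
Block shear: A_gv = 1.484, A_nv = 1.016, A_nt = 0.2734 in²; R_n = min(0.6F_uA_nv, 0.6F_yA_gv) + U_bs·F_u·A_nt = 61.8 kips → 30.9 kips.
Block shear governs: 30.9 kips.

30.9 kips (block shear governs)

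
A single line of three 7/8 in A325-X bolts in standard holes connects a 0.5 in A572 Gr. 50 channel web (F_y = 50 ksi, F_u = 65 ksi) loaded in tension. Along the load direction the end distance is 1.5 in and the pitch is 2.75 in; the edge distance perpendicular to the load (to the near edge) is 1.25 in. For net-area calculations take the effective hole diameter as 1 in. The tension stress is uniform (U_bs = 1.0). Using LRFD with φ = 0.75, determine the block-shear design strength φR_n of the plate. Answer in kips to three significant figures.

Shear plane L_v = 1.5 + 2·2.75 = 7 in; A_gv = 7 × 0.5 = 3.5 in².
A_nv = (7 − 2.5·1) × 0.5 = 2.25 in².
A_nt = (1.25 − 0.5·1) × 0.5 = 0.375 in².
0.6 F_u A_nv = 87.75 kips; 0.6 F_y A_gv = 105 kips → shear rupture governs the shear term.
R_n = 87.75 + 1.0 × 65 × 0.375 = 112.1 kips.
Design strength φR_n = 0.75 × 112.1 = 84.1 kips.

84.1 kips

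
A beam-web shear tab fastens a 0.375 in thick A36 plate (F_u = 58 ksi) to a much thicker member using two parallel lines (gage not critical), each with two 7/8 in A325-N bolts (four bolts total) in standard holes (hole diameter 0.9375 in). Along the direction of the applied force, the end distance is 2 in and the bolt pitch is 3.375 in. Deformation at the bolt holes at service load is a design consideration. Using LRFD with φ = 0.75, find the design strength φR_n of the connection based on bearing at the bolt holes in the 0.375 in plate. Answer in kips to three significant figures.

128 kips

Per bolt r_n = 1.2 l_c t F_u ≤ 2.4 d t F_u; upper limit = 2.4 × 0.875 × 0.375 × 58 = 45.68 kips.
Edge bolt: l_c = 2 − 0.9375/2 = 1.531 in → 1.2 × 1.531 × 0.375 × 58 = 39.97 → r_n = 39.97 kips.
Interior bolts: l_c = 3.375 − 0.9375 = 2.438 in → 1.2 × 2.438 × 0.375 × 58 = 63.62 → r_n = 45.68 kips.
R_n = 2 × 39.97 + 2 × 45.68 = 171.3 kips.
Design strength φR_n = 0.75 × 171.3 = 128 kips.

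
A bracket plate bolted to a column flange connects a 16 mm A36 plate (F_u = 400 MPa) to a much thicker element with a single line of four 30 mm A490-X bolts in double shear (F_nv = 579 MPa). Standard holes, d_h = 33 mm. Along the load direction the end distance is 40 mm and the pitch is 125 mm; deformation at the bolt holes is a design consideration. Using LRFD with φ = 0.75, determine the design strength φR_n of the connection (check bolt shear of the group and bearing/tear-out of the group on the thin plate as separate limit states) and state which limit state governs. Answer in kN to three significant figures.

1170 kN (bearing governs)

Bolt shear: A_b = π·30²/4 = 706.9 mm²; R_n = 579 × 706.9 × 4 × 2 / 1000 = 3274 kN → 0.75 × 3274 = 2460 kN.
Bearing (1.2 l_c t F_u ≤ 2.4 d t F_u): upper limit = 2.4·30·16·400 / 1000 = 460.8 kN.
  Edge l_c = 40 − 33/2 = 23.5 → r_n = 180.5 kN; interior l_c = 125 − 33 = 92 → r_n = 460.8 kN.
  R_n,bearing = 1·180.5 + 3·460.8 = 1563 kN → 0.75 × 1563 = 1170 kN.
Bearing governs: 1170 kN.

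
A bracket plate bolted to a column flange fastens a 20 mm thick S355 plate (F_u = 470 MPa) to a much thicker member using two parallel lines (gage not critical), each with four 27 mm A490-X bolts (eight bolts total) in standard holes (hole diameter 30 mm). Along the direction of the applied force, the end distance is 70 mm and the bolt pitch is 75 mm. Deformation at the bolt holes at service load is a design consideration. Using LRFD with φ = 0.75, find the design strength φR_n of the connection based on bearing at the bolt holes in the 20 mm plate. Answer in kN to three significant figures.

3200 kN

Per bolt r_n = 1.2 l_c t F_u ≤ 2.4 d t F_u; upper limit = 2.4 × 27 × 20 × 470 / 1000 = 609.1 kN.
Edge bolt: l_c = 70 − 30/2 = 55 mm → 1.2 × 55 × 20 × 470 / 1000 = 620.4 → r_n = 609.1 kN.
Interior bolts: l_c = 75 − 30 = 45 mm → 1.2 × 45 × 20 × 470 / 1000 = 507.6 → r_n = 507.6 kN.
R_n = 2 × 609.1 + 6 × 507.6 = 4264 kN.
Design strength φR_n = 0.75 × 4264 = 3200 kN.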